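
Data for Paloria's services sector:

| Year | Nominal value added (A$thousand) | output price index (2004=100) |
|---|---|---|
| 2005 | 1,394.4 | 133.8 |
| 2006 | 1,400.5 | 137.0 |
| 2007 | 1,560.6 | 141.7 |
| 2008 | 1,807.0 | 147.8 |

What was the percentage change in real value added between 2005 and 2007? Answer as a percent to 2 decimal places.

Real value added 2005 = 1394.4/1.338 = 1042.15.
Real value added 2007 = 1560.6/1.417 = 1101.34.
Change = 1101.34/1042.15 − 1 = 0.0568.

5.68%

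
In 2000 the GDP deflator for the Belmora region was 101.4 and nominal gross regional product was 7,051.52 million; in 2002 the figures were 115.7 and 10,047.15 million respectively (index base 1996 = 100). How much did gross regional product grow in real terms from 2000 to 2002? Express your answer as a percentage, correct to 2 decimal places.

24.87%

Real gross regional product 2000 = 7051.52 / 1.014 = 6954.16.
Real gross regional product 2002 = 10047.15 / 1.157 = 8683.79.
Real growth = 8683.79 / 6954.16 − 1 = 0.2487.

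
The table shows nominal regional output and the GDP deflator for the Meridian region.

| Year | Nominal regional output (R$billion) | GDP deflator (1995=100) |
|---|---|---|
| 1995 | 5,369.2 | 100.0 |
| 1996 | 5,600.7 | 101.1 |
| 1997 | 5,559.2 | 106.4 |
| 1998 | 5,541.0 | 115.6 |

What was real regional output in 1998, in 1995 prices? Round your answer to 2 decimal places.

R$4,793.25 billion

Real regional output 1998 = 5541.0 / 1.156 = 4793.25.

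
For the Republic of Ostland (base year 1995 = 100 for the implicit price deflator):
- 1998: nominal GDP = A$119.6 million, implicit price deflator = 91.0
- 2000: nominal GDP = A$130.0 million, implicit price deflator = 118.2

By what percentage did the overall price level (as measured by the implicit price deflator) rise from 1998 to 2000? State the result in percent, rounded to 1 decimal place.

Price-level change = 118.2 / 91.0 − 1 = 0.2989.

29.9%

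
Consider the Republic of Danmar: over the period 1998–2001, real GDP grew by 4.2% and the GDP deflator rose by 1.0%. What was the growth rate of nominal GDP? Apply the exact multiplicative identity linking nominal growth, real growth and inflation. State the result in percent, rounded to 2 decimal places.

(1 + g_nom) = (1 + g_real)(1 + π) = 1.0420 × 1.0100 = 1.05242.

5.24%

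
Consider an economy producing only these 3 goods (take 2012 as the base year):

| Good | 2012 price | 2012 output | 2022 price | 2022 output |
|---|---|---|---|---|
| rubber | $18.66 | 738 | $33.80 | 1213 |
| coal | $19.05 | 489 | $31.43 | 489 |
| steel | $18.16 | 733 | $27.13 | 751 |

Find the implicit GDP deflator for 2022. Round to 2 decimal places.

Nominal GDP 2022 = 33.80·1213 + 31.43·489 + 27.13·751 = 76743.30.
Real GDP 2022 (at 2012 prices) = 18.66·1213 + 19.05·489 + 18.16·751 = 45588.19.
Deflator = Nominal/Real × 100 = 76743.30/45588.19 × 100 = 168.340.

168.34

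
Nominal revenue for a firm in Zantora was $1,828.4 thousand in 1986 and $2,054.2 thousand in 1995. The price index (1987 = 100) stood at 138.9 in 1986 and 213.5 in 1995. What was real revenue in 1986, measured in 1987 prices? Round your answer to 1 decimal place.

$1,316.3 thousand

Real revenue = Nominal / (price index/100) = 1828.4 / 1.389 = 1316.34.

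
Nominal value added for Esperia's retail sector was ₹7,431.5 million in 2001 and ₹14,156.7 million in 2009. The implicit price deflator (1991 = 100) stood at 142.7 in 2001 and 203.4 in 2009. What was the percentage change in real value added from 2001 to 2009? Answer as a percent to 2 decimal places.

Real value added 2001 = 7431.5 / 1.427 = 5207.78.
Real value added 2009 = 14156.7 / 2.034 = 6960.03.
Real growth = 6960.03 / 5207.78 − 1 = 0.3365.

33.65%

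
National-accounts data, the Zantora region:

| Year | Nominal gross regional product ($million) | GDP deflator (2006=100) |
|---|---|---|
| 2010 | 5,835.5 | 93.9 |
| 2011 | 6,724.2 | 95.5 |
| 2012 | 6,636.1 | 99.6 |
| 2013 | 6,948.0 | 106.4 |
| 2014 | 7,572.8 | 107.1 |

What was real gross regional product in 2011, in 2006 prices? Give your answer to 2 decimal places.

Real gross regional product 2011 = 6724.2 / 0.955 = 7041.05.

$7,041.05 million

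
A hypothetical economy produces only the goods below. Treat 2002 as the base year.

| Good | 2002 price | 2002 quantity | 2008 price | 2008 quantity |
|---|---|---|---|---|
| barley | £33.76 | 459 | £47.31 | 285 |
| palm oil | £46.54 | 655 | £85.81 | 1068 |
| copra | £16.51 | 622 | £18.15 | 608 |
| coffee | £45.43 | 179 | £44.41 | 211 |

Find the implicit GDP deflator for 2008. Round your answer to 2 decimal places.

159.00

Nominal GDP 2008 = 47.31·285 + 85.81·1068 + 18.15·608 + 44.41·211 = 125534.14.
Real GDP 2008 (at 2002 prices) = 33.76·285 + 46.54·1068 + 16.51·608 + 45.43·211 = 78950.13.
Deflator = Nominal/Real × 100 = 125534.14/78950.13 × 100 = 159.004.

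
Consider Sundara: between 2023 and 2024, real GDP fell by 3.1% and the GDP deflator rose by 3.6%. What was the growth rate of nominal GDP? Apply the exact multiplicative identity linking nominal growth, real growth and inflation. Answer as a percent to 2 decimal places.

(1 + g_nom) = (1 + g_real)(1 + π) = 0.9690 × 1.0360 = 1.00388.

0.39%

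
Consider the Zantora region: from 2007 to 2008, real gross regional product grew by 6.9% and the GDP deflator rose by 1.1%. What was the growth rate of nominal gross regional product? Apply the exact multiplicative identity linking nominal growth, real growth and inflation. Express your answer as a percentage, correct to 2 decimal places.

8.08%

(1 + g_nom) = (1 + g_real)(1 + π) = 1.0690 × 1.0110 = 1.08076.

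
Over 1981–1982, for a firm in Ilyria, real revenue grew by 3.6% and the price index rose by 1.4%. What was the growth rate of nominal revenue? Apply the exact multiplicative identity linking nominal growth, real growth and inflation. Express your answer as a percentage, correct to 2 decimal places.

5.05%

(1 + g_nom) = (1 + g_real)(1 + π) = 1.0360 × 1.0140 = 1.05050.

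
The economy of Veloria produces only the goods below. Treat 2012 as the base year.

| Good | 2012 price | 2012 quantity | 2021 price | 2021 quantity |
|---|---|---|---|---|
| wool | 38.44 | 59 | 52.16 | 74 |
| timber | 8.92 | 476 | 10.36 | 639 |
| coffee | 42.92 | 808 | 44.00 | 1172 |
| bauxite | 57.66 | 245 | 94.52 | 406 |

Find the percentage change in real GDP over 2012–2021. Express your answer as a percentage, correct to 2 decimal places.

48.69%

Real GDP 2012 = Nominal GDP 2012 = 38.44·59 + 8.92·476 + 42.92·808 + 57.66·245 = 55319.94.
Real GDP 2021 (at 2012 prices) = 38.44·74 + 8.92·639 + 42.92·1172 + 57.66·406 = 82256.64.
Real growth = 82256.64/55319.94 − 1 = 0.4869.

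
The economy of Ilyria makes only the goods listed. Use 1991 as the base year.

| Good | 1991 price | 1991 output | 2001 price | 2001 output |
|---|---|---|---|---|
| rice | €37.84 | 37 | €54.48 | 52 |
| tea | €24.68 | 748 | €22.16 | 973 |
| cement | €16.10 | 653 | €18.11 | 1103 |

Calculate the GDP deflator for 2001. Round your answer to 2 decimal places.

Nominal GDP 2001 = 54.48·52 + 22.16·973 + 18.11·1103 = 44369.97.
Real GDP 2001 (at 1991 prices) = 37.84·52 + 24.68·973 + 16.10·1103 = 43739.62.
Deflator = Nominal/Real × 100 = 44369.97/43739.62 × 100 = 101.441.

101.44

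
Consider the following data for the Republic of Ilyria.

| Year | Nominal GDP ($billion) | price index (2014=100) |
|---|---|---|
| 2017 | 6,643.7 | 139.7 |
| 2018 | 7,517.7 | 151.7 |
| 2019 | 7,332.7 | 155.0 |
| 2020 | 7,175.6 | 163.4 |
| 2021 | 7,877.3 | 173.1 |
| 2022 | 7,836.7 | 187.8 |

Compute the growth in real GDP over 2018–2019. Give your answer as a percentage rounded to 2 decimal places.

Real GDP 2018 = 7517.7/1.517 = 4955.64.
Real GDP 2019 = 7332.7/1.550 = 4730.77.
Change = 4730.77/4955.64 − 1 = -0.0454.

-4.54%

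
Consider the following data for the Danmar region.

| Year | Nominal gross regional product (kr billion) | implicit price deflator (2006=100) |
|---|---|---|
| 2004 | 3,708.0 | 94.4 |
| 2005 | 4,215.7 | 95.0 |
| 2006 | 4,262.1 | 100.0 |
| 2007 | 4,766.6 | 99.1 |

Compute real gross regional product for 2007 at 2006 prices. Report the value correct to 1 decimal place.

kr 4,809.9 billion

Real gross regional product 2007 = 4766.6 / 0.991 = 4809.89.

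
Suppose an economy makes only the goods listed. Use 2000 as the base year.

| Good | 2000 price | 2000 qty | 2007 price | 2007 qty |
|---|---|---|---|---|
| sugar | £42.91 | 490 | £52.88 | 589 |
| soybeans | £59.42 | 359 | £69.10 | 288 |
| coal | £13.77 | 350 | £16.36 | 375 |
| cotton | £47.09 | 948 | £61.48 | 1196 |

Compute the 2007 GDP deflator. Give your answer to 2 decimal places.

Nominal GDP 2007 = 52.88·589 + 69.10·288 + 16.36·375 + 61.48·1196 = 130712.20.
Real GDP 2007 (at 2000 prices) = 42.91·589 + 59.42·288 + 13.77·375 + 47.09·1196 = 103870.34.
Deflator = Nominal/Real × 100 = 130712.20/103870.34 × 100 = 125.842.

125.84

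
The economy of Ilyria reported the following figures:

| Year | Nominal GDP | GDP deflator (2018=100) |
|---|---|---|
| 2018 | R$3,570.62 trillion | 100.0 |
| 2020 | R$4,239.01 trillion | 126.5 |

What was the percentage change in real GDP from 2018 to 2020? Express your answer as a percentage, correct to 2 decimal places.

Deflate each year: 2018 → 3570.62/1.000 = 3570.62; 2020 → 4239.01/1.265 = 3351.00.
So real GDP changed by 3351.00/3570.62 − 1 = -0.0615, i.e. -6.15%.

-6.15%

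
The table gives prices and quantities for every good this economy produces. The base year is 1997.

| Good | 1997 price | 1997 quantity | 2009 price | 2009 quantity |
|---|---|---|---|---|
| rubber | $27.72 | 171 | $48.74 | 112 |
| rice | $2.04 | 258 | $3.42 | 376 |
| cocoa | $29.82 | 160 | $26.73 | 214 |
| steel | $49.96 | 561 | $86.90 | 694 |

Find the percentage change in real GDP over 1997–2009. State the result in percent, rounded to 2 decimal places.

Real GDP 1997 = Nominal GDP 1997 = 27.72·171 + 2.04·258 + 29.82·160 + 49.96·561 = 38065.20.
Real GDP 2009 (at 1997 prices) = 27.72·112 + 2.04·376 + 29.82·214 + 49.96·694 = 44925.40.
Real growth = 44925.40/38065.20 − 1 = 0.1802.

18.02%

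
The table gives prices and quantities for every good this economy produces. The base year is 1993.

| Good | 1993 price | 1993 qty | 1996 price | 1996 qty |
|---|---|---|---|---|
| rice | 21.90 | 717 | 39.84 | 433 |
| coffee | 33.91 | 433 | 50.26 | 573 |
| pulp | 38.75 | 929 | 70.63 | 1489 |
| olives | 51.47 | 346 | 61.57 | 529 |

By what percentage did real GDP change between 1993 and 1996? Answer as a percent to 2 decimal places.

35.21%

Real GDP 1993 = Nominal GDP 1993 = 21.90·717 + 33.91·433 + 38.75·929 + 51.47·346 = 84192.70.
Real GDP 1996 (at 1993 prices) = 21.90·433 + 33.91·573 + 38.75·1489 + 51.47·529 = 113839.51.
Real growth = 113839.51/84192.70 − 1 = 0.3521.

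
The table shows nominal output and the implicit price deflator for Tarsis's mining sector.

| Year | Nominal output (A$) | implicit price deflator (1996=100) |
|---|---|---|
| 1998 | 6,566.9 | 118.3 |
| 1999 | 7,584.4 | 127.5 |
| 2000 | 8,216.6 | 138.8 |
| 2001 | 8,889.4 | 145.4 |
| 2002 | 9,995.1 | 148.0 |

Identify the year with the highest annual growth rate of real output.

2002

1999: real = 7584.4/1.275 = 5948.55; growth vs 1998 (5551.06) = 7.16%.
2000: real = 8216.6/1.388 = 5919.74; growth vs 1999 (5948.55) = -0.48%.
2001: real = 8889.4/1.454 = 6113.76; growth vs 2000 (5919.74) = 3.28%.
2002: real = 9995.1/1.480 = 6753.45; growth vs 2001 (6113.76) = 10.46%.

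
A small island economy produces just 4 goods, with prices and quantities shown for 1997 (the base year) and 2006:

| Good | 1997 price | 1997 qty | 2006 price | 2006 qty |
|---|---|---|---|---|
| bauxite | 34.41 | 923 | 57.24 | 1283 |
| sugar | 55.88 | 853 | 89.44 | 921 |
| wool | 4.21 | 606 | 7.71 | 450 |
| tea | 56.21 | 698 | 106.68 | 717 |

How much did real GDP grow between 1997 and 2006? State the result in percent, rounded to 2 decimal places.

Real GDP 1997 = Nominal GDP 1997 = 34.41·923 + 55.88·853 + 4.21·606 + 56.21·698 = 121211.91.
Real GDP 2006 (at 1997 prices) = 34.41·1283 + 55.88·921 + 4.21·450 + 56.21·717 = 137810.58.
Real growth = 137810.58/121211.91 − 1 = 0.1369.

13.69%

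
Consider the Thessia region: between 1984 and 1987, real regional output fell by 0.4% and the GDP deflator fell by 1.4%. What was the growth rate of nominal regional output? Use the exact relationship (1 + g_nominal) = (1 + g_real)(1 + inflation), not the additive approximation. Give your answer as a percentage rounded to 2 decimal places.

(1 + g_nom) = (1 + g_real)(1 + π) = 0.9960 × 0.9860 = 0.98206.

-1.79%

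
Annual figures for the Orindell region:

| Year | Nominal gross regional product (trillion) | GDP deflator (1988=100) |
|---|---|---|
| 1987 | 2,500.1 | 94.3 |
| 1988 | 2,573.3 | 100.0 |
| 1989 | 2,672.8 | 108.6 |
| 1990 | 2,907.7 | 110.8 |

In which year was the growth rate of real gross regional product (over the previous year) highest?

1988: real = 2573.3/1.000 = 2573.30; growth vs 1987 (2651.22) = -2.94%.
1989: real = 2672.8/1.086 = 2461.14; growth vs 1988 (2573.30) = -4.36%.
1990: real = 2907.7/1.108 = 2624.28; growth vs 1989 (2461.14) = 6.63%.

1990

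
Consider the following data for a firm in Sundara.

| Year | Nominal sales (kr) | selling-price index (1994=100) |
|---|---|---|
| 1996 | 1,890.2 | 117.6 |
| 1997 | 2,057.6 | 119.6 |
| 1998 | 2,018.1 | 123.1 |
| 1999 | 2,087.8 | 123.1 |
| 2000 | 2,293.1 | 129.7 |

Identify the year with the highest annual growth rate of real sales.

1997: real = 2057.6/1.196 = 1720.40; growth vs 1996 (1607.31) = 7.04%.
1998: real = 2018.1/1.231 = 1639.40; growth vs 1997 (1720.40) = -4.71%.
1999: real = 2087.8/1.231 = 1696.02; growth vs 1998 (1639.40) = 3.45%.
2000: real = 2293.1/1.297 = 1768.00; growth vs 1999 (1696.02) = 4.24%.

1997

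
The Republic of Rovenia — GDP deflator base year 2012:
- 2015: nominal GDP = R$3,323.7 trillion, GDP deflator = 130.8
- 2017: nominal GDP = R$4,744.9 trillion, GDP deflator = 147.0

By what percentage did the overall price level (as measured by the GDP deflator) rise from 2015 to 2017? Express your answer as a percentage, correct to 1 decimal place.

12.4%

Price-level change = 147.0 / 130.8 − 1 = 0.1239.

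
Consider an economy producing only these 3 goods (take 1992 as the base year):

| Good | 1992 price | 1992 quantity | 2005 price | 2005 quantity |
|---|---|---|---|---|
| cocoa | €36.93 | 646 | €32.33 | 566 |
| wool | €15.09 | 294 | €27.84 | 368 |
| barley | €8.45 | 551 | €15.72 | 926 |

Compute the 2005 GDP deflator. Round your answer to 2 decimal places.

125.73

Nominal GDP 2005 = 32.33·566 + 27.84·368 + 15.72·926 = 43100.62.
Real GDP 2005 (at 1992 prices) = 36.93·566 + 15.09·368 + 8.45·926 = 34280.20.
Deflator = Nominal/Real × 100 = 43100.62/34280.20 × 100 = 125.730.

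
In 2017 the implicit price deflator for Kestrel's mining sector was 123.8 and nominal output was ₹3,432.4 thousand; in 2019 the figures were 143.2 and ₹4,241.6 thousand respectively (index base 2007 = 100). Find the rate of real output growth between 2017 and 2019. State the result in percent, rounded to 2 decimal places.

6.83%

Deflate each year: 2017 → 3432.4/1.238 = 2772.54; 2019 → 4241.6/1.432 = 2962.01.
So real output changed by 2962.01/2772.54 − 1 = 0.0683, i.e. 6.83%.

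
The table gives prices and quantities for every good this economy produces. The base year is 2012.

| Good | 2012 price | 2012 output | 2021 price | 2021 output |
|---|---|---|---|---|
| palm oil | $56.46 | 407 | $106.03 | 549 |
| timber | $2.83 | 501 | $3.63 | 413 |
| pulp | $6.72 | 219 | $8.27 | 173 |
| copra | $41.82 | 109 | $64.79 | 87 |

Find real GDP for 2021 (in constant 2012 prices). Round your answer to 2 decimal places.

Real GDP 2021 = Σ (p_2012 × q_2021) = 56.46·549 + 2.83·413 + 6.72·173 + 41.82·87 = 36966.23.

$36966.23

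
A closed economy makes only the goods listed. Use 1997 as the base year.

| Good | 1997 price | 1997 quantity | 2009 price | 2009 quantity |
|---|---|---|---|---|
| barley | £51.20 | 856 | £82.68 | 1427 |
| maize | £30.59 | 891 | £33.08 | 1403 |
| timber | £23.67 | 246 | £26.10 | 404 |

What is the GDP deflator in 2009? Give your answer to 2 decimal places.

Nominal GDP 2009 = 82.68·1427 + 33.08·1403 + 26.10·404 = 174940.00.
Real GDP 2009 (at 1997 prices) = 51.20·1427 + 30.59·1403 + 23.67·404 = 125542.85.
Deflator = Nominal/Real × 100 = 174940.00/125542.85 × 100 = 139.347.

139.35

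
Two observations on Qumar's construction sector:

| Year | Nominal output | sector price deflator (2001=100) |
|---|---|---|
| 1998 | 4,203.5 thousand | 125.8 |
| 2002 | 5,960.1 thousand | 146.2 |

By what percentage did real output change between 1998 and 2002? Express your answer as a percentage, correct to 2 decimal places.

22.00%

Real output 1998 = 4203.5 / 1.258 = 3341.41.
Real output 2002 = 5960.1 / 1.462 = 4076.68.
Real growth = 4076.68 / 3341.41 − 1 = 0.2200.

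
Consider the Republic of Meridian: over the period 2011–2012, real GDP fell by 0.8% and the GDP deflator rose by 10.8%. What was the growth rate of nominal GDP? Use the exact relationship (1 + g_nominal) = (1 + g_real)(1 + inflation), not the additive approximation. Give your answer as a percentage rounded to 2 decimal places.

9.91%

(1 + g_nom) = (1 + g_real)(1 + π) = 0.9920 × 1.1080 = 1.09914.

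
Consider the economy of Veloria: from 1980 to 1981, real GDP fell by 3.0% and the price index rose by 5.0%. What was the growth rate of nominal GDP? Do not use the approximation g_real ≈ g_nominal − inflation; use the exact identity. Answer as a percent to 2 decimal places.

(1 + g_nom) = (1 + g_real)(1 + π) = 0.9700 × 1.0500 = 1.01850.

1.85%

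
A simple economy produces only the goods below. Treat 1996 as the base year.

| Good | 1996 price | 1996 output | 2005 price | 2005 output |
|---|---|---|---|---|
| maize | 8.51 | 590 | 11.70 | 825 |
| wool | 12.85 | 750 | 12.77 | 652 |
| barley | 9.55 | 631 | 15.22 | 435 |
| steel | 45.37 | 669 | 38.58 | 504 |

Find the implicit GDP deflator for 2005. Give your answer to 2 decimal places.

103.83

Nominal GDP 2005 = 11.70·825 + 12.77·652 + 15.22·435 + 38.58·504 = 44043.56.
Real GDP 2005 (at 1996 prices) = 8.51·825 + 12.85·652 + 9.55·435 + 45.37·504 = 42419.68.
Deflator = Nominal/Real × 100 = 44043.56/42419.68 × 100 = 103.828.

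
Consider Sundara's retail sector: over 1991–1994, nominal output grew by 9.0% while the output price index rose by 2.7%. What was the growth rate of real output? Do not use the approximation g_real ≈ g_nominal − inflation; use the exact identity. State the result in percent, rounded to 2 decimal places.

6.13%

(1 + g_nom) = (1 + g_real)(1 + π), so g_real = 1.0900 / 1.0270 − 1 = 0.06134.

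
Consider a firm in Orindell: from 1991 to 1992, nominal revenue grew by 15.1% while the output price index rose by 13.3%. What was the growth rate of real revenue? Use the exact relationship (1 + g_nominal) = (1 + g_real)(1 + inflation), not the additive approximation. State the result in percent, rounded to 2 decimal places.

1.59%

(1 + g_nom) = (1 + g_real)(1 + π), so g_real = 1.1510 / 1.1330 − 1 = 0.01589.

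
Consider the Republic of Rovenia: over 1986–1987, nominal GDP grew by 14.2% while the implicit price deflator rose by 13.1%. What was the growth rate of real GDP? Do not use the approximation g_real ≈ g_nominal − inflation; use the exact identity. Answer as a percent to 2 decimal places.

0.97%

(1 + g_nom) = (1 + g_real)(1 + π), so g_real = 1.1420 / 1.1310 − 1 = 0.00973.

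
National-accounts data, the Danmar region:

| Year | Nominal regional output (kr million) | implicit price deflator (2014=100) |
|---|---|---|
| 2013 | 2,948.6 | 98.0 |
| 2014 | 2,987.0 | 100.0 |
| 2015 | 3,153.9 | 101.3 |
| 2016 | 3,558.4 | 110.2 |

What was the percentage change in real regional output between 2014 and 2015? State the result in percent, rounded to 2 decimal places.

4.23%

Real regional output 2014 = 2987.0/1.000 = 2987.00.
Real regional output 2015 = 3153.9/1.013 = 3113.43.
Change = 3113.43/2987.00 − 1 = 0.0423.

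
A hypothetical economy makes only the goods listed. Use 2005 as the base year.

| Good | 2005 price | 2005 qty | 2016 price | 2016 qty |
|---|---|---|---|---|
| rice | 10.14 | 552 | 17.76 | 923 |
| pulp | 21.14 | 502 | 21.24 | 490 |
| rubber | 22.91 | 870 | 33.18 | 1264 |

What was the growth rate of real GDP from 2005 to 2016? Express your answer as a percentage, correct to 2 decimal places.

34.68%

Real GDP 2005 = Nominal GDP 2005 = 10.14·552 + 21.14·502 + 22.91·870 = 36141.26.
Real GDP 2016 (at 2005 prices) = 10.14·923 + 21.14·490 + 22.91·1264 = 48676.06.
Real growth = 48676.06/36141.26 − 1 = 0.3468.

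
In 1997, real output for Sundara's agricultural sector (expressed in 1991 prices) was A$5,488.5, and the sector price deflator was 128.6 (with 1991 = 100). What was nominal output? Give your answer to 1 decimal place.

A$7,058.2

Nominal output = Real × (sector price deflator/100) = 5488.5 × 1.286 = 7058.21.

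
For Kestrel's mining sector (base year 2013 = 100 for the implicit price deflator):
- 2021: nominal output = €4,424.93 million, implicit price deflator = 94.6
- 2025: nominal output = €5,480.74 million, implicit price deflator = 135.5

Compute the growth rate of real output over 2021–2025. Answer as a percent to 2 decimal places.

Real output 2021 = 4424.93 / 0.946 = 4677.52.
Real output 2025 = 5480.74 / 1.355 = 4044.83.
Real growth = 4044.83 / 4677.52 − 1 = -0.1353.

-13.53%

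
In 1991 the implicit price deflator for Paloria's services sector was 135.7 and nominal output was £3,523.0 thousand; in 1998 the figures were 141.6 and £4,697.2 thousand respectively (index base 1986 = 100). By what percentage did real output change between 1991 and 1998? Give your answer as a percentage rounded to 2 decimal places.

Real output 1991 = 3523.0 / 1.357 = 2596.17.
Real output 1998 = 4697.2 / 1.416 = 3317.23.
Real growth = 3317.23 / 2596.17 − 1 = 0.2777.

27.77%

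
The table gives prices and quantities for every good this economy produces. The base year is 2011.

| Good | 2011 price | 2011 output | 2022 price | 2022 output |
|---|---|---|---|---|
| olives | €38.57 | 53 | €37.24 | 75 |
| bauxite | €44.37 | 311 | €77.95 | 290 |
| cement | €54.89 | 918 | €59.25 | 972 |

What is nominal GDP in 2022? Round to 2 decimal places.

Nominal GDP 2022 = Σ (p_2022 × q_2022) = 37.24·75 + 77.95·290 + 59.25·972 = 82989.50.

€82989.50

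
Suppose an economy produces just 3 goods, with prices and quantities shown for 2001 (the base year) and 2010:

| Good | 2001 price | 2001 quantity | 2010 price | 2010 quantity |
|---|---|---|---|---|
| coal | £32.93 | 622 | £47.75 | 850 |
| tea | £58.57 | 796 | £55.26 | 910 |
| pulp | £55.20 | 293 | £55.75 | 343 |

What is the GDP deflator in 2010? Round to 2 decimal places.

Nominal GDP 2010 = 47.75·850 + 55.26·910 + 55.75·343 = 109996.35.
Real GDP 2010 (at 2001 prices) = 32.93·850 + 58.57·910 + 55.20·343 = 100222.80.
Deflator = Nominal/Real × 100 = 109996.35/100222.80 × 100 = 109.752.

109.75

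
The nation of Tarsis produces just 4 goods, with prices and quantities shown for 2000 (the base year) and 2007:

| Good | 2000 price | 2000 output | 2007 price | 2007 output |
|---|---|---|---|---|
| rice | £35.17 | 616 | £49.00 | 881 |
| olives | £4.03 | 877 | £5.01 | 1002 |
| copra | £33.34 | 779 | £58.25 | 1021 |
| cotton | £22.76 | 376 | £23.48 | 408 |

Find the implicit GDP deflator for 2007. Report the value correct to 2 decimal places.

Nominal GDP 2007 = 49.00·881 + 5.01·1002 + 58.25·1021 + 23.48·408 = 117242.11.
Real GDP 2007 (at 2000 prices) = 35.17·881 + 4.03·1002 + 33.34·1021 + 22.76·408 = 78349.05.
Deflator = Nominal/Real × 100 = 117242.11/78349.05 × 100 = 149.641.

149.64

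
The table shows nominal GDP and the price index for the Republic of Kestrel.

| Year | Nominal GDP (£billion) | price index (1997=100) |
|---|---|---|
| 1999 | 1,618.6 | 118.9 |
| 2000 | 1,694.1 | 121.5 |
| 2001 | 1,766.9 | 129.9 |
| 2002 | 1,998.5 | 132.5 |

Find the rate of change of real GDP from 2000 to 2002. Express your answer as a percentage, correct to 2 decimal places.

8.17%

Real GDP 2000 = 1694.1/1.215 = 1394.32.
Real GDP 2002 = 1998.5/1.325 = 1508.30.
Change = 1508.30/1394.32 − 1 = 0.0817.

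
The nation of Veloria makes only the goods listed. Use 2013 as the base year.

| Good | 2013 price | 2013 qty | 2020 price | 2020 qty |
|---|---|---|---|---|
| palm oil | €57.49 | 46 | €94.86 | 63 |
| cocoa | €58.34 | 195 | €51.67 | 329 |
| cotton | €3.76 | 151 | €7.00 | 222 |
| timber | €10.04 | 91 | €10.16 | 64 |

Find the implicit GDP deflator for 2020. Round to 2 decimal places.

103.65

Nominal GDP 2020 = 94.86·63 + 51.67·329 + 7.00·222 + 10.16·64 = 25179.85.
Real GDP 2020 (at 2013 prices) = 57.49·63 + 58.34·329 + 3.76·222 + 10.04·64 = 24293.01.
Deflator = Nominal/Real × 100 = 25179.85/24293.01 × 100 = 103.651.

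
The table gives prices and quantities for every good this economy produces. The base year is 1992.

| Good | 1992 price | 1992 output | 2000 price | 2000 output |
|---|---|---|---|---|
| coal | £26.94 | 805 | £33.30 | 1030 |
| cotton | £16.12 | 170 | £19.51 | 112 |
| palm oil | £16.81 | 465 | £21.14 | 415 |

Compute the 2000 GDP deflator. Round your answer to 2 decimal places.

Nominal GDP 2000 = 33.30·1030 + 19.51·112 + 21.14·415 = 45257.22.
Real GDP 2000 (at 1992 prices) = 26.94·1030 + 16.12·112 + 16.81·415 = 36529.79.
Deflator = Nominal/Real × 100 = 45257.22/36529.79 × 100 = 123.891.

123.89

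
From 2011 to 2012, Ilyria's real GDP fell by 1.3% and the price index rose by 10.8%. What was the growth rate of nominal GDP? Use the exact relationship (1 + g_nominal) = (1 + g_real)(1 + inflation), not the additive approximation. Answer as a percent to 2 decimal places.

9.36%

(1 + g_nom) = (1 + g_real)(1 + π) = 0.9870 × 1.1080 = 1.09360.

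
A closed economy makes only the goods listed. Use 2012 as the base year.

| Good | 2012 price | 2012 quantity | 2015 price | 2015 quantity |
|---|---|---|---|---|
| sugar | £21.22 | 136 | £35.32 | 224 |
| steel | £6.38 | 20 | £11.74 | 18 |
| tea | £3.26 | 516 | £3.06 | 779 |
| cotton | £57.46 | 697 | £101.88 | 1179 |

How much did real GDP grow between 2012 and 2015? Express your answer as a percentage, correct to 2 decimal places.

Real GDP 2012 = Nominal GDP 2012 = 21.22·136 + 6.38·20 + 3.26·516 + 57.46·697 = 44745.30.
Real GDP 2015 (at 2012 prices) = 21.22·224 + 6.38·18 + 3.26·779 + 57.46·1179 = 75153.00.
Real growth = 75153.00/44745.30 − 1 = 0.6796.

67.96%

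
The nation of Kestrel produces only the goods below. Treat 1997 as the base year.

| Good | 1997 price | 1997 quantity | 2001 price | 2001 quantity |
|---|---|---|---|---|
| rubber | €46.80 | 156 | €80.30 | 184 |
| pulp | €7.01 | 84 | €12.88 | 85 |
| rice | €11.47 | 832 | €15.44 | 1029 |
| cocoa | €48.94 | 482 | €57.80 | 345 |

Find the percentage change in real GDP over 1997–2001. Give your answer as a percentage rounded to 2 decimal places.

-7.62%

Real GDP 1997 = Nominal GDP 1997 = 46.80·156 + 7.01·84 + 11.47·832 + 48.94·482 = 41021.76.
Real GDP 2001 (at 1997 prices) = 46.80·184 + 7.01·85 + 11.47·1029 + 48.94·345 = 37893.98.
Real growth = 37893.98/41021.76 − 1 = -0.0762.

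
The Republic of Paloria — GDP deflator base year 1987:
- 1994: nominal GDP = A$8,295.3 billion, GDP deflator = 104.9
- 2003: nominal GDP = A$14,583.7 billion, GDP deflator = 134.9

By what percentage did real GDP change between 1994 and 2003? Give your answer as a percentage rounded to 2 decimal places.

Real GDP 1994 = 8295.3 / 1.049 = 7907.82.
Real GDP 2003 = 14583.7 / 1.349 = 10810.75.
Real growth = 10810.75 / 7907.82 − 1 = 0.3671.

36.71%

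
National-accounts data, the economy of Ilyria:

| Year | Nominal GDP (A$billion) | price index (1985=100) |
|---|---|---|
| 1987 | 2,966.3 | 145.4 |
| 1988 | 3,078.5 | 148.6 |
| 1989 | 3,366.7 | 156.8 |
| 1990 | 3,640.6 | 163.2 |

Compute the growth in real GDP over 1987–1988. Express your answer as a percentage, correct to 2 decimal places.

1.55%

Real GDP 1987 = 2966.3/1.454 = 2040.10.
Real GDP 1988 = 3078.5/1.486 = 2071.67.
Change = 2071.67/2040.10 − 1 = 0.0155.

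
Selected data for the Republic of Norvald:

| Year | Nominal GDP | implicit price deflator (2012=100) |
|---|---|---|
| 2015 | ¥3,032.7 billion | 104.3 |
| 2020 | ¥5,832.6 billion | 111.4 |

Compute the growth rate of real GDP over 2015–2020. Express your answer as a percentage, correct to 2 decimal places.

80.07%

Deflate each year: 2015 → 3032.7/1.043 = 2907.67; 2020 → 5832.6/1.114 = 5235.73.
So real GDP changed by 5235.73/2907.67 − 1 = 0.8007, i.e. 80.07%.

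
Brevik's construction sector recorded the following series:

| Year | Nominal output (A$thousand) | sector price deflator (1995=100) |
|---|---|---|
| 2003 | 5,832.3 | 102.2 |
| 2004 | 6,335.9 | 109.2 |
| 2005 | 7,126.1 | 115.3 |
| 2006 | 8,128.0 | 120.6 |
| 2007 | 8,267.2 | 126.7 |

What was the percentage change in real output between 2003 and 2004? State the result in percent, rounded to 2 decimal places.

1.67%

Real output 2003 = 5832.3/1.022 = 5706.75.
Real output 2004 = 6335.9/1.092 = 5802.11.
Change = 5802.11/5706.75 − 1 = 0.0167.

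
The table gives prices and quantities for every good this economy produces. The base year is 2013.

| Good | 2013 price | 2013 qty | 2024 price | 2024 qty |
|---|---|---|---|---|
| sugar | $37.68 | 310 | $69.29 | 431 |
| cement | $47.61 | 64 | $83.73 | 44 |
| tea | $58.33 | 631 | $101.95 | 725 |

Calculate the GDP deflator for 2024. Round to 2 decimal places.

Nominal GDP 2024 = 69.29·431 + 83.73·44 + 101.95·725 = 107461.86.
Real GDP 2024 (at 2013 prices) = 37.68·431 + 47.61·44 + 58.33·725 = 60624.17.
Deflator = Nominal/Real × 100 = 107461.86/60624.17 × 100 = 177.259.

177.26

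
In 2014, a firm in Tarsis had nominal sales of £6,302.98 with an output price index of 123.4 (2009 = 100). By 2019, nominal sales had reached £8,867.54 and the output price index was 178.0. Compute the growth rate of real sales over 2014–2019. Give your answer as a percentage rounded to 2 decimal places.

Real sales 2014 = 6302.98 / 1.234 = 5107.76.
Real sales 2019 = 8867.54 / 1.780 = 4981.76.
Real growth = 4981.76 / 5107.76 − 1 = -0.0247.

-2.47%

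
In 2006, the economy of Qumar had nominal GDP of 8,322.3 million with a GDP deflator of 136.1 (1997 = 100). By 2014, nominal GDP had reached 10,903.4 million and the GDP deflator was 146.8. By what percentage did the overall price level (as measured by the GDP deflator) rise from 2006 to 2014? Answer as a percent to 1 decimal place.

Price-level change = 146.8 / 136.1 − 1 = 0.0786.

7.9%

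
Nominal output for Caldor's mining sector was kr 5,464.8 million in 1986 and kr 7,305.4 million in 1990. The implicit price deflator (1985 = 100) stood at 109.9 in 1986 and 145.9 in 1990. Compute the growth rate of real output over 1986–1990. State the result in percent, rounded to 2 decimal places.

0.70%

Deflate each year: 1986 → 5464.8/1.099 = 4972.52; 1990 → 7305.4/1.459 = 5007.13.
So real output changed by 5007.13/4972.52 − 1 = 0.0070, i.e. 0.70%.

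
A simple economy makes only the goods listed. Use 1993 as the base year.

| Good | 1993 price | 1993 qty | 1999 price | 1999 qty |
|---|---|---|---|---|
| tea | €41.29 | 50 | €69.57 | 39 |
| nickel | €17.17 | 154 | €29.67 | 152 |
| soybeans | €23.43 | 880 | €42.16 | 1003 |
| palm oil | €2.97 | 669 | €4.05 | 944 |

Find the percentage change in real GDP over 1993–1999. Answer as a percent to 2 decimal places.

11.75%

Real GDP 1993 = Nominal GDP 1993 = 41.29·50 + 17.17·154 + 23.43·880 + 2.97·669 = 27314.01.
Real GDP 1999 (at 1993 prices) = 41.29·39 + 17.17·152 + 23.43·1003 + 2.97·944 = 30524.12.
Real growth = 30524.12/27314.01 − 1 = 0.1175.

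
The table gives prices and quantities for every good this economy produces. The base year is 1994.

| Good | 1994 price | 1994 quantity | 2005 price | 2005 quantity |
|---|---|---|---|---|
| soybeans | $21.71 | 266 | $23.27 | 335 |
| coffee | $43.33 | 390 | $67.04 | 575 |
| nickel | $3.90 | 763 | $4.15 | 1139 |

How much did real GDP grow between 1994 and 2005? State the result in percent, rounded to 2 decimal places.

Real GDP 1994 = Nominal GDP 1994 = 21.71·266 + 43.33·390 + 3.90·763 = 25649.26.
Real GDP 2005 (at 1994 prices) = 21.71·335 + 43.33·575 + 3.90·1139 = 36629.70.
Real growth = 36629.70/25649.26 − 1 = 0.4281.

42.81%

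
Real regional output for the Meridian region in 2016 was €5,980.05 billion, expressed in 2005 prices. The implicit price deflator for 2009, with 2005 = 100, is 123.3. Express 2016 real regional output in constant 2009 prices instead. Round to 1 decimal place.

Real regional output in 2009 prices = Real regional output in 2005 prices × (P_2009/P_2005) = 5980.05 × 1.233 = 7373.40.

€7,373.4 billion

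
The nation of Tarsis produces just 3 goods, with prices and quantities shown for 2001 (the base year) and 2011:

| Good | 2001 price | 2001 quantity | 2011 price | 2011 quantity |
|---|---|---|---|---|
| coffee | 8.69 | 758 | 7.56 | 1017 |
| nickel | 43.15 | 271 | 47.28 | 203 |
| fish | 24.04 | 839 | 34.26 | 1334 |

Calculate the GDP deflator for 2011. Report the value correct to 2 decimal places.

Nominal GDP 2011 = 7.56·1017 + 47.28·203 + 34.26·1334 = 62989.20.
Real GDP 2011 (at 2001 prices) = 8.69·1017 + 43.15·203 + 24.04·1334 = 49666.54.
Deflator = Nominal/Real × 100 = 62989.20/49666.54 × 100 = 126.824.

126.82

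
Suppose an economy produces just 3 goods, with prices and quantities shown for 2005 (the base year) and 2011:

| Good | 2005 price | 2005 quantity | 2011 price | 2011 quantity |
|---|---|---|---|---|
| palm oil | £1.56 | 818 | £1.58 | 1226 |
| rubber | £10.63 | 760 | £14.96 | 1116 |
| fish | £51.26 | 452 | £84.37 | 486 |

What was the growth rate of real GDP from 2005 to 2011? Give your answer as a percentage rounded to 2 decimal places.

Real GDP 2005 = Nominal GDP 2005 = 1.56·818 + 10.63·760 + 51.26·452 = 32524.40.
Real GDP 2011 (at 2005 prices) = 1.56·1226 + 10.63·1116 + 51.26·486 = 38688.00.
Real growth = 38688.00/32524.40 − 1 = 0.1895.

18.95%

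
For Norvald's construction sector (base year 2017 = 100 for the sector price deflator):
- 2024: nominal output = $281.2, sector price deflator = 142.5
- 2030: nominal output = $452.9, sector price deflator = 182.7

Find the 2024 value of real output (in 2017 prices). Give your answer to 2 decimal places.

Real output = Nominal / (sector price deflator/100) = 281.2 / 1.425 = 197.33.

$197.33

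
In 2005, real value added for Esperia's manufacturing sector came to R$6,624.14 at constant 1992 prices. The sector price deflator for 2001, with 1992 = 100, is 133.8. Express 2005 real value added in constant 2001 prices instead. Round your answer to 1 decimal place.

Real value added in 2001 prices = Real value added in 1992 prices × (P_2001/P_1992) = 6624.14 × 1.338 = 8863.10.

R$8,863.1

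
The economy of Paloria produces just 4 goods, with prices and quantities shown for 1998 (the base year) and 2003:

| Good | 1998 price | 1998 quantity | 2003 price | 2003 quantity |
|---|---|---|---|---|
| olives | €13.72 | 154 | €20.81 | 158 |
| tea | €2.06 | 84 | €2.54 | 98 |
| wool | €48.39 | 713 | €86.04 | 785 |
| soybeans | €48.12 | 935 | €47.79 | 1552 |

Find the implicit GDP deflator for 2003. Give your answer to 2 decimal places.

Nominal GDP 2003 = 20.81·158 + 2.54·98 + 86.04·785 + 47.79·1552 = 145248.38.
Real GDP 2003 (at 1998 prices) = 13.72·158 + 2.06·98 + 48.39·785 + 48.12·1552 = 115038.03.
Deflator = Nominal/Real × 100 = 145248.38/115038.03 × 100 = 126.261.

126.26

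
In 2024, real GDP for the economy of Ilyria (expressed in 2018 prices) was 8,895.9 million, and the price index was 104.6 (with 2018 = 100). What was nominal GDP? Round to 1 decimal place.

9,305.1 million

Nominal GDP = Real × (price index/100) = 8895.9 × 1.046 = 9305.11.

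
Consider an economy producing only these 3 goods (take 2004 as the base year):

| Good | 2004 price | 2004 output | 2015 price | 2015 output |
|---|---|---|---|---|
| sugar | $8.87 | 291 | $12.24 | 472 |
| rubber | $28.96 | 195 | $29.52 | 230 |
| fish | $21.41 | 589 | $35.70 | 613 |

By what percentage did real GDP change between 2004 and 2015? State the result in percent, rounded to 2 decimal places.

15.03%

Real GDP 2004 = Nominal GDP 2004 = 8.87·291 + 28.96·195 + 21.41·589 = 20838.86.
Real GDP 2015 (at 2004 prices) = 8.87·472 + 28.96·230 + 21.41·613 = 23971.77.
Real growth = 23971.77/20838.86 − 1 = 0.1503.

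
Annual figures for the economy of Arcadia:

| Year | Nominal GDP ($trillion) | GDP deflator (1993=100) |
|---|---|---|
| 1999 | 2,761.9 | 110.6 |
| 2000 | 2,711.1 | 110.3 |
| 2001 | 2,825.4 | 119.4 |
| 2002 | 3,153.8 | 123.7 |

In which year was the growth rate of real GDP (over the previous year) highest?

2002

2000: real = 2711.1/1.103 = 2457.93; growth vs 1999 (2497.20) = -1.57%.
2001: real = 2825.4/1.194 = 2366.33; growth vs 2000 (2457.93) = -3.73%.
2002: real = 3153.8/1.237 = 2549.56; growth vs 2001 (2366.33) = 7.74%.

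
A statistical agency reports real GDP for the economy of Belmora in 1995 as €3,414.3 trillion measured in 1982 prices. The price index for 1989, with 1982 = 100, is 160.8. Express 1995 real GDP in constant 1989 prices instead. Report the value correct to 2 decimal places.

€5,490.19 trillion

Real GDP in 1989 prices = Real GDP in 1982 prices × (P_1989/P_1982) = 3414.3 × 1.608 = 5490.19.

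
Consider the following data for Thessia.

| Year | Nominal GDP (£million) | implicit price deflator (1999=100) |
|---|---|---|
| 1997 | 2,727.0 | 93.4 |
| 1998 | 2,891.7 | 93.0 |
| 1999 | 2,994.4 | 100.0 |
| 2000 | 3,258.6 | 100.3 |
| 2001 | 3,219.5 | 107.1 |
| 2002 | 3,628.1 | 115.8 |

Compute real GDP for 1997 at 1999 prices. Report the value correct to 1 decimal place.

Real GDP 1997 = 2727.0 / 0.934 = 2919.70.

£2,919.7 million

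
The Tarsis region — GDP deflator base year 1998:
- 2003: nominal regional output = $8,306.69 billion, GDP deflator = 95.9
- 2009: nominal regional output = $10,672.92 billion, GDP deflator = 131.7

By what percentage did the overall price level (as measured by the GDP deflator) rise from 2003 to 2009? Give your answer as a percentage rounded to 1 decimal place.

Price-level change = 131.7 / 95.9 − 1 = 0.3733.

37.3%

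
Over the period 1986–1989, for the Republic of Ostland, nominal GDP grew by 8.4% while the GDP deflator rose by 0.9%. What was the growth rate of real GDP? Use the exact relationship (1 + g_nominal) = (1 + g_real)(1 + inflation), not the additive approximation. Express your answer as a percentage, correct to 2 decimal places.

(1 + g_nom) = (1 + g_real)(1 + π), so g_real = 1.0840 / 1.0090 − 1 = 0.07433.

7.43%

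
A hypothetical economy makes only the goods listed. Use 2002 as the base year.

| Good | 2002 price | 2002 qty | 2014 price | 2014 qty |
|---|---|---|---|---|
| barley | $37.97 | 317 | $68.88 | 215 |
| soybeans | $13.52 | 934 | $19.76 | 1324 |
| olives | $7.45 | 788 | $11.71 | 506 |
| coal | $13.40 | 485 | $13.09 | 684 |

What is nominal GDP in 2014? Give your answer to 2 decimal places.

Nominal GDP 2014 = Σ (p_2014 × q_2014) = 68.88·215 + 19.76·1324 + 11.71·506 + 13.09·684 = 55850.26.

$55850.26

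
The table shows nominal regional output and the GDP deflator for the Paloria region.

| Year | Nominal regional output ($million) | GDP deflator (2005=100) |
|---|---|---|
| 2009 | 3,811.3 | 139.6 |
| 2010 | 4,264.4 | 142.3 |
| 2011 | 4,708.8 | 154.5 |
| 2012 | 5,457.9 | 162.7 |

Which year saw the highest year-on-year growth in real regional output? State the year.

2012

2010: real = 4264.4/1.423 = 2996.77; growth vs 2009 (2730.16) = 9.77%.
2011: real = 4708.8/1.545 = 3047.77; growth vs 2010 (2996.77) = 1.70%.
2012: real = 5457.9/1.627 = 3354.58; growth vs 2011 (3047.77) = 10.07%.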